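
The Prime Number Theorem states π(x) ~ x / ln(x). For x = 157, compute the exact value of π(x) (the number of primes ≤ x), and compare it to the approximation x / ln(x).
π(157) = 37;  x/ln(x) ≈ 31.05;  relative error ≈ 16.08%.

Directly count primes up to 157: π(157) = 37. The PNT approximation gives 157/ln(157) ≈ 157/5.05625 ≈ 31.05. Relative error (π(x) − x/ln(x)) / π(x) ≈ 16.08%; the approximation is known to undercount slightly (Li(x) is a better estimate).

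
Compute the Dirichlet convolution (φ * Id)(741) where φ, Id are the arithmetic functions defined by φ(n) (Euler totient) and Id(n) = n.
(φ * Id)(741) = 4625

Divisors of 741: [1, 3, 13, 19, 39, 57, 247, 741]. For each d | 741:
  d = 1: φ(1) · Id(741/1) = 1 · 741 = 741
  d = 3: φ(3) · Id(741/3) = 2 · 247 = 494
  d = 13: φ(13) · Id(741/13) = 12 · 57 = 684
  d = 19: φ(19) · Id(741/19) = 18 · 39 = 702
  d = 39: φ(39) · Id(741/39) = 24 · 19 = 456
  d = 57: φ(57) · Id(741/57) = 36 · 13 = 468
  d = 247: φ(247) · Id(741/247) = 216 · 3 = 648
  d = 741: φ(741) · Id(741/741) = 432 · 1 = 432
Summing: (φ * Id)(741) = 741 + 494 + 684 + 702 + 456 + 468 + 648 + 432 = 4625.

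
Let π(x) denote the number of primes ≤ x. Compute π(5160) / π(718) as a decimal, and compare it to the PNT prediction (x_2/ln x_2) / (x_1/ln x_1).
π(5160)/π(718) = 687/127 ≈ 5.4094;  PNT prediction ≈ 5.5286.

π(718) = 127 and π(5160) = 687, so π(5160)/π(718) ≈ 5.4094. The PNT-predicted ratio is (5160/ln(5160)) / (718/ln(718)) ≈ 5.5286. The two agree to within a few percent, as expected.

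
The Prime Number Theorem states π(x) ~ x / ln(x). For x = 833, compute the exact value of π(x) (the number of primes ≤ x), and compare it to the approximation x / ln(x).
π(833) = 145;  x/ln(x) ≈ 123.87;  relative error ≈ 14.58%.

Directly count primes up to 833: π(833) = 145. The PNT approximation gives 833/ln(833) ≈ 833/6.72503 ≈ 123.87. Relative error (π(x) − x/ln(x)) / π(x) ≈ 14.58%; the approximation is known to undercount slightly (Li(x) is a better estimate).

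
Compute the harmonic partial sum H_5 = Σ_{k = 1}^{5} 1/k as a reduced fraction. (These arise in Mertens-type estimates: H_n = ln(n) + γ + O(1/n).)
H_5 = 137/60

Direct summation: H_5 = 1 + 1/2 + ... + 1/5. The least common denominator is lcm(1, ..., 5) = 60; over this denominator the numerator is 60 + 30 + 20 + 15 + 12 = 137, so H_5 = 137/60 (already in lowest terms) ≈ 2.28333. (The PNT-adjacent estimate ln(5) + γ ≈ 2.18665 matches within O(1/n).)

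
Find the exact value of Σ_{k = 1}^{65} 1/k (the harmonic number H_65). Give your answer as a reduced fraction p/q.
H_65 = 625192648726870088010174299/131362987122535807501262400

Direct summation: H_65 = 1 + 1/2 + ... + 1/65. The least common denominator is lcm(1, ..., 65) = 1182266884102822267511361600; over this denominator the numerator is 1182266884102822267511361600 + 591133442051411133755680800 + 394088961367607422503787200 + 295566721025705566877840400 + 236453376820564453502272320 + 197044480683803711251893600 + 168895269157546038215908800 + 147783360512852783438920200 + 131362987122535807501262400 + 118226688410282226751136160 + 107478807645711115228305600 + 98522240341901855625946800 + 90943606469447866731643200 + 84447634578773019107954400 + 78817792273521484500757440 + 73891680256426391719460100 + 69545110829577780441844800 + 65681493561267903750631200 + 62224572847516961447966400 + 59113344205141113375568080 + 56298423052515346071969600 + 53739403822855557614152800 + 51402908004470533370059200 + 49261120170950927812973400 + 47290675364112890700454464 + 45471803234723933365821600 + 43787662374178602500420800 + 42223817289386509553977200 + 40767823589752491983150400 + 39408896136760742250378720 + 38137641422671686048753600 + 36945840128213195859730050 + 35826269215237038409435200 + 34772555414788890220922400 + 33779053831509207643181760 + 32840746780633951875315600 + 31953159029806007230036800 + 31112286423758480723983200 + 30314535489815955577214400 + 29556672102570556687784040 + 28835777661044445549057600 + 28149211526257673035984800 + 27494578700065634128171200 + 26869701911427778807076400 + 26272597424507161500252480 + 25701454002235266685029600 + 25154614555379197181092800 + 24630560085475463906486700 + 24127895593935148316558400 + 23645337682056445350227232 + 23181703609859260147281600 + 22735901617361966682910800 + 22306922341562684292667200 + 21893831187089301250210400 + 21495761529142223045661120 + 21111908644693254776988600 + 20741524282505653815988800 + 20383911794876245991575200 + 20038421764454614703582400 + 19704448068380371125189360 + 19381424329554463401825600 + 19068820711335843024376800 + 18766141017505115357323200 + 18472920064106597929865025 + 18188721293889573346328640 = 5626733838541830792091568691, so H_65 = 5626733838541830792091568691/1182266884102822267511361600; reducing by gcd(5626733838541830792091568691, 1182266884102822267511361600) = 9 gives 625192648726870088010174299/131362987122535807501262400 ≈ 4.75928. (The PNT-adjacent estimate ln(65) + γ ≈ 4.75160 matches within O(1/n).)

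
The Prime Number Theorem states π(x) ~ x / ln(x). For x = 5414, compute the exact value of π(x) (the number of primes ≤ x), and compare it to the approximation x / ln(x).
π(5414) = 714;  x/ln(x) ≈ 629.77;  relative error ≈ 11.80%.

Directly count primes up to 5414: π(5414) = 714. The PNT approximation gives 5414/ln(5414) ≈ 5414/8.59674 ≈ 629.77. Relative error (π(x) − x/ln(x)) / π(x) ≈ 11.80%; the approximation is known to undercount slightly (Li(x) is a better estimate).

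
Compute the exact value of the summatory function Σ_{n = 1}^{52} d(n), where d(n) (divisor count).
Σ_{n ≤ 52} d(n) = 217

Compute d(n) for each 1 ≤ n ≤ 52: d(1) = 1, d(2) = 2, d(3) = 2, d(4) = 3, d(5) = 2, d(6) = 4, d(7) = 2, d(8) = 4, d(9) = 3, d(10) = 4, d(11) = 2, d(12) = 6, d(13) = 2, d(14) = 4, d(15) = 4, d(16) = 5, d(17) = 2, d(18) = 6, d(19) = 2, d(20) = 6, d(21) = 4, d(22) = 4, d(23) = 2, d(24) = 8, d(25) = 3, d(26) = 4, d(27) = 4, d(28) = 6, d(29) = 2, d(30) = 8, d(31) = 2, d(32) = 6, d(33) = 4, d(34) = 4, d(35) = 4, d(36) = 9, d(37) = 2, d(38) = 4, d(39) = 4, d(40) = 8, d(41) = 2, d(42) = 8, d(43) = 2, d(44) = 6, d(45) = 6, d(46) = 4, d(47) = 2, d(48) = 10, d(49) = 3, d(50) = 6, d(51) = 4, d(52) = 6. Summing all 52 values: 217. (Dirichlet's divisor formula: Σ_{n ≤ x} d(n) = x ln(x) + (2γ − 1) x + O(√x). For x = 52, the asymptotic estimate is ≈ 213.50.)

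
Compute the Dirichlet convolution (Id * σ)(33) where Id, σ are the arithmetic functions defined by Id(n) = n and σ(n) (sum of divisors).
(Id * σ)(33) = 161

Divisors of 33: [1, 3, 11, 33]. For each d | 33:
  d = 1: Id(1) · σ(33/1) = 1 · 48 = 48
  d = 3: Id(3) · σ(33/3) = 3 · 12 = 36
  d = 11: Id(11) · σ(33/11) = 11 · 4 = 44
  d = 33: Id(33) · σ(33/33) = 33 · 1 = 33
Summing: (Id * σ)(33) = 48 + 36 + 44 + 33 = 161.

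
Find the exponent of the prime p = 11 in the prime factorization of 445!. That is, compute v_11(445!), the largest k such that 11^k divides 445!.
v_11(445!) = 43

Legendre's formula: v_p(n!) = Σ_{k ≥ 1} ⌊n / p^k⌋. For p = 11, n = 445, the terms are:
  ⌊445/11^1⌋ = ⌊445/11⌋ = 40
  ⌊445/11^2⌋ = ⌊445/121⌋ = 3
(the next term ⌊445/11^3⌋ = 0, terminating the sum). Summing: v_11(445!) = 40 + 3 = 43.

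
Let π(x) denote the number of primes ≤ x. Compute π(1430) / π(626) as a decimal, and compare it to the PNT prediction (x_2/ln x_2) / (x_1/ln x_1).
π(1430)/π(626) = 226/114 ≈ 1.9825;  PNT prediction ≈ 2.0246.

π(626) = 114 and π(1430) = 226, so π(1430)/π(626) ≈ 1.9825. The PNT-predicted ratio is (1430/ln(1430)) / (626/ln(626)) ≈ 2.0246. The two agree to within a few percent, as expected.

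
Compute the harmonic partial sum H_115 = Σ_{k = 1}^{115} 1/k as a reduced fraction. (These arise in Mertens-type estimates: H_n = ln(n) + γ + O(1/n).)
H_115 = 92573227274776723505600817476549419778817513966049/17379782769567790172972927968296006432665936992320

Direct summation: H_115 = 1 + 1/2 + ... + 1/115. The least common denominator is lcm(1, ..., 115) = 955888052326228459513511038256280353796626534577600; over this denominator the numerator is 955888052326228459513511038256280353796626534577600 + 477944026163114229756755519128140176898313267288800 + 318629350775409486504503679418760117932208844859200 + 238972013081557114878377759564070088449156633644400 + 191177610465245691902702207651256070759325306915520 + 159314675387704743252251839709380058966104422429600 + 136555436046604065644787291179468621970946647796800 + 119486006540778557439188879782035044224578316822200 + 106209783591803162168167893139586705977402948286400 + 95588805232622845951351103825628035379662653457760 + 86898913847838950864864639841480032163329684961600 + 79657337693852371626125919854690029483052211214800 + 73529850178940650731808541404329257984355887275200 + 68277718023302032822393645589734310985473323898400 + 63725870155081897300900735883752023586441768971840 + 59743003270389278719594439891017522112289158411100 + 56228708960366379971383002250369432576272149092800 + 53104891795901581084083946569793352988701474143200 + 50309897490854129448079528329277913357717186030400 + 47794402616311422975675551912814017689831326728880 + 45518478682201355214929097059822873990315549265600 + 43449456923919475432432319920740016081664842480800 + 41560350101140367804935262532881754512896805851200 + 39828668846926185813062959927345014741526105607400 + 38235522093049138380540441530251214151865061383104 + 36764925089470325365904270702164628992177943637600 + 35403261197267720722722631046528901992467649428800 + 34138859011651016411196822794867155492736661949200 + 32961656976766498603914173732975184613676777054400 + 31862935077540948650450367941876011793220884485920 + 30835098462136401919790678653428398509568597889600 + 29871501635194639359797219945508761056144579205550 + 28966304615946316954954879947160010721109894987200 + 28114354480183189985691501125184716288136074546400 + 27311087209320813128957458235893724394189329559360 + 26552445897950790542041973284896676494350737071600 + 25834812225033201608473271304223793345854771204800 + 25154948745427064724039764164638956678858593015200 + 24509950059646883577269513801443085994785295758400 + 23897201308155711487837775956407008844915663364440 + 23314342739664108768622220445275130580405525233600 + 22759239341100677607464548529911436995157774632800 + 22229954705261126965430489261773961716200617083200 + 21724728461959737716216159960370008040832421240400 + 21241956718360632433633578627917341195480589657280 + 20780175050570183902467631266440877256448402925600 + 20338043666515499138585341239495326676523968820800 + 19914334423463092906531479963672507370763052803700 + 19507919435229152234969613025638374567278092542400 + 19117761046524569190270220765125607075932530691552 + 18742902986788793323794334083456477525424049697600 + 18382462544735162682952135351082314496088971818800 + 18035623628796763387047378080307176486728802539200 + 17701630598633860361361315523264450996233824714400 + 17379782769567790172972927968296006432665936992320 + 17069429505825508205598411397433577746368330974600 + 16769965830284709816026509443092637785905728676800 + 16480828488383249301957086866487592306838388527200 + 16201492412308956940906966750106446674519093806400 + 15931467538770474325225183970938005896610442242960 + 15670295939774237041205098987807874652403713681600 + 15417549231068200959895339326714199254784298944800 + 15172826227400451738309699019940957996771849755200 + 14935750817597319679898609972754380528072289602775 + 14705970035788130146361708280865851596871177455040 + 14483152307973158477477439973580005360554947493600 + 14266985855615350141992702063526572444725769172800 + 14057177240091594992845750562592358144068037273200 + 13853450033713455934978420844293918170965601950400 + 13655543604660406564478729117946862197094664779680 + 13463212004594767035401563919102540194318683585600 + 13276222948975395271020986642448338247175368535800 + 13094356881181211774157685455565484298583925131200 + 12917406112516600804236635652111896672927385602400 + 12745174031016379460180147176750404717288353794368 + 12577474372713532362019882082319478339429296507600 + 12414130549691278694980662834497147451904240708800 + 12254975029823441788634756900721542997392647879200 + 12099848763623145057133051117168105744261095374400 + 11948600654077855743918887978203504422457831682220 + 11801087065755906907574210348842967330822549809600 + 11657171369832054384311110222637565290202762616800 + 11516723522002752524259169135617835587911163067200 + 11379619670550338803732274264955718497578887316400 + 11245741792073275994276600450073886515254429818560 + 11114977352630563482715244630886980858100308541600 + 10987218992255499534638057910991728204558925684800 + 10862364230979868858108079980185004020416210620200 + 10740315194676724264196753238834610716816028478400 + 10620978359180316216816789313958670597740294828640 + 10504264311277235818829791629189893997765126753600 + 10390087525285091951233815633220438628224201462800 + 10278366154045467306596892884476132836522865963200 + 10169021833257749569292670619747663338261984410400 + 10061979498170825889615905665855582671543437206080 + 9957167211731546453265739981836253685381526401850 + 9854516003363179994984649878930725296872438500800 + 9753959717614576117484806512819187283639046271200 + 9655434871982105651651626649053336907036631662400 + 9558880523262284595135110382562803537966265345776 + 9464238141843846133797138992636439146501252817600 + 9371451493394396661897167041728238762712024848800 + 9280466527439111257412728526760003434918704219200 + 9191231272367581341476067675541157248044485909400 + 9103695736440271042985819411964574798063109853120 + 9017811814398381693523689040153588243364401269600 + 8933533199310546350593561105198881811183425556800 + 8850815299316930180680657761632225498116912357200 + 8769615158956224399206523286754865631161711326400 + 8689891384783895086486463984148003216332968496160 + 8611604075011067202824423768074597781951590401600 + 8534714752912754102799205698716788873184165487300 + 8459186303771933270031071135011330564571916235200 + 8384982915142354908013254721546318892952864338400 + 8312070020228073560987052506576350902579361170240 = 5091527500112719792808044961210218087834963268132695, so H_115 = 5091527500112719792808044961210218087834963268132695/955888052326228459513511038256280353796626534577600; reducing by gcd(5091527500112719792808044961210218087834963268132695, 955888052326228459513511038256280353796626534577600) = 55 gives 92573227274776723505600817476549419778817513966049/17379782769567790172972927968296006432665936992320 ≈ 5.32649. (The PNT-adjacent estimate ln(115) + γ ≈ 5.32215 matches within O(1/n).)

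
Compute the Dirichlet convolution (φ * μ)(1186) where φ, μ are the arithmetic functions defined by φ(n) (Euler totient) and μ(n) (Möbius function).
(φ * μ)(1186) = 0

Divisors of 1186: [1, 2, 593, 1186]. For each d | 1186:
  d = 1: φ(1) · μ(1186/1) = 1 · 1 = 1
  d = 2: φ(2) · μ(1186/2) = 1 · -1 = -1
  d = 593: φ(593) · μ(1186/593) = 592 · -1 = -592
  d = 1186: φ(1186) · μ(1186/1186) = 592 · 1 = 592
Summing: (φ * μ)(1186) = 1 + -1 + -592 + 592 = 0.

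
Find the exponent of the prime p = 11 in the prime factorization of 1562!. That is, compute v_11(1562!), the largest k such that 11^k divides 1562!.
v_11(1562!) = 155

Legendre's formula: v_p(n!) = Σ_{k ≥ 1} ⌊n / p^k⌋. For p = 11, n = 1562, the terms are:
  ⌊1562/11^1⌋ = ⌊1562/11⌋ = 142
  ⌊1562/11^2⌋ = ⌊1562/121⌋ = 12
  ⌊1562/11^3⌋ = ⌊1562/1331⌋ = 1
(the next term ⌊1562/11^4⌋ = 0, terminating the sum). Summing: v_11(1562!) = 142 + 12 + 1 = 155.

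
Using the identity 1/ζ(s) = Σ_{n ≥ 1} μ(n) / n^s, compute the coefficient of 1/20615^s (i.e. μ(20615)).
μ(20615) = 1

Factor n = 20615 = 5 · 7 · 19 · 31. μ(n) = 0 if any exponent ≥ 2 (not squarefree); otherwise μ(n) = (−1)^{ω(n)} where ω(n) is the number of distinct prime factors. Applying: μ(20615) = 1.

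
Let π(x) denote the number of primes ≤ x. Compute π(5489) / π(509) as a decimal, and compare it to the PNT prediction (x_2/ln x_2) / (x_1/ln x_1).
π(5489)/π(509) = 725/97 ≈ 7.4742;  PNT prediction ≈ 7.8056.

π(509) = 97 and π(5489) = 725, so π(5489)/π(509) ≈ 7.4742. The PNT-predicted ratio is (5489/ln(5489)) / (509/ln(509)) ≈ 7.8056. The two agree to within a few percent, as expected.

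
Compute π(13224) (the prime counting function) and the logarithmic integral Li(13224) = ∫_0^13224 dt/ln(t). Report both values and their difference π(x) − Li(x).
π(13224) = 1572;  Li(13224) ≈ 1590.73;  π(x) − Li(x) ≈ -18.73.

Direct count of primes ≤ 13224 gives π(13224) = 1572. Numerical evaluation of the logarithmic integral gives Li(13224) ≈ 1590.73. The difference π(x) − Li(x) ≈ -18.73 is typically negative for small/moderate x (Li(x) overestimates), though Littlewood's theorem shows this sign changes infinitely often.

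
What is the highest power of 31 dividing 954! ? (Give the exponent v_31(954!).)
v_31(954!) = 30

Legendre's formula: v_p(n!) = Σ_{k ≥ 1} ⌊n / p^k⌋. For p = 31, n = 954, the terms are:
  ⌊954/31^1⌋ = ⌊954/31⌋ = 30
(the next term ⌊954/31^2⌋ = 0, terminating the sum). Summing: v_31(954!) = 30 = 30.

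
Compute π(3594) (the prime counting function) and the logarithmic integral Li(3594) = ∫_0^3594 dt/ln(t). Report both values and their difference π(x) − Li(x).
π(3594) = 503;  Li(3594) ≈ 516.10;  π(x) − Li(x) ≈ -13.10.

Direct count of primes ≤ 3594 gives π(3594) = 503. Numerical evaluation of the logarithmic integral gives Li(3594) ≈ 516.10. The difference π(x) − Li(x) ≈ -13.10 is typically negative for small/moderate x (Li(x) overestimates), though Littlewood's theorem shows this sign changes infinitely often.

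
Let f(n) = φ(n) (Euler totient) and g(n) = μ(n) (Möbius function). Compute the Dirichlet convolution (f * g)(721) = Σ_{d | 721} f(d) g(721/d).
(φ * μ)(721) = 505

Divisors of 721: [1, 7, 103, 721]. For each d | 721:
  d = 1: φ(1) · μ(721/1) = 1 · 1 = 1
  d = 7: φ(7) · μ(721/7) = 6 · -1 = -6
  d = 103: φ(103) · μ(721/103) = 102 · -1 = -102
  d = 721: φ(721) · μ(721/721) = 612 · 1 = 612
Summing: (φ * μ)(721) = 1 + -6 + -102 + 612 = 505.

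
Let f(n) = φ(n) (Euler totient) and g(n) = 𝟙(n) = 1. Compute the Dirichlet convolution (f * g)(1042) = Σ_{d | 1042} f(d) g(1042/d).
(φ * 𝟙)(1042) = 1042

Divisors of 1042: [1, 2, 521, 1042]. For each d | 1042:
  d = 1: φ(1) · 𝟙(1042/1) = 1 · 1 = 1
  d = 2: φ(2) · 𝟙(1042/2) = 1 · 1 = 1
  d = 521: φ(521) · 𝟙(1042/521) = 520 · 1 = 520
  d = 1042: φ(1042) · 𝟙(1042/1042) = 520 · 1 = 520
Summing: (φ * 𝟙)(1042) = 1 + 1 + 520 + 520 = 1042.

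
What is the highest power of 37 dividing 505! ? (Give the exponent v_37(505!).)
v_37(505!) = 13

Legendre's formula: v_p(n!) = Σ_{k ≥ 1} ⌊n / p^k⌋. For p = 37, n = 505, the terms are:
  ⌊505/37^1⌋ = ⌊505/37⌋ = 13
(the next term ⌊505/37^2⌋ = 0, terminating the sum). Summing: v_37(505!) = 13 = 13.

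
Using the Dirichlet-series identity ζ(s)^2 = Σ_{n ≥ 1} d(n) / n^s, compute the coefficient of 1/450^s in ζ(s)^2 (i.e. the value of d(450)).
d(450) = 18

ζ(s)^2 = (Σ 1/m^s)(Σ 1/k^s). The coefficient of 1/n^s in the product is the number of ordered pairs (m, k) with mk = n, which equals d(n). For n = 450, divisors are [1, 2, 3, 5, 6, 9, 10, 15, 18, 25, 30, 45, 50, 75, 90, 150, 225, 450], so d(450) = 18.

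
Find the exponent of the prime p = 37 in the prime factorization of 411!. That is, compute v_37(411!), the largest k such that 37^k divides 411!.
v_37(411!) = 11

Legendre's formula: v_p(n!) = Σ_{k ≥ 1} ⌊n / p^k⌋. For p = 37, n = 411, the terms are:
  ⌊411/37^1⌋ = ⌊411/37⌋ = 11
(the next term ⌊411/37^2⌋ = 0, terminating the sum). Summing: v_37(411!) = 11 = 11.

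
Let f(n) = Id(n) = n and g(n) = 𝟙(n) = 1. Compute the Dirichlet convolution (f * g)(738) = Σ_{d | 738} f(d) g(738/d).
(Id * 𝟙)(738) = 1638

Divisors of 738: [1, 2, 3, 6, 9, 18, 41, 82, 123, 246, 369, 738]. For each d | 738:
  d = 1: Id(1) · 𝟙(738/1) = 1 · 1 = 1
  d = 2: Id(2) · 𝟙(738/2) = 2 · 1 = 2
  d = 3: Id(3) · 𝟙(738/3) = 3 · 1 = 3
  d = 6: Id(6) · 𝟙(738/6) = 6 · 1 = 6
  d = 9: Id(9) · 𝟙(738/9) = 9 · 1 = 9
  d = 18: Id(18) · 𝟙(738/18) = 18 · 1 = 18
  d = 41: Id(41) · 𝟙(738/41) = 41 · 1 = 41
  d = 82: Id(82) · 𝟙(738/82) = 82 · 1 = 82
  d = 123: Id(123) · 𝟙(738/123) = 123 · 1 = 123
  d = 246: Id(246) · 𝟙(738/246) = 246 · 1 = 246
  d = 369: Id(369) · 𝟙(738/369) = 369 · 1 = 369
  d = 738: Id(738) · 𝟙(738/738) = 738 · 1 = 738
Summing: (Id * 𝟙)(738) = 1 + 2 + 3 + 6 + 9 + 18 + 41 + 82 + 123 + 246 + 369 + 738 = 1638.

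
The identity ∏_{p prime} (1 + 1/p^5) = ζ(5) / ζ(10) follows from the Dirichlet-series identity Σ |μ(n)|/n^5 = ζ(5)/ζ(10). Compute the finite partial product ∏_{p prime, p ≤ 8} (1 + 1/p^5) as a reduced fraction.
∏ = 1468981382/1418090625

The primes p ≤ 8 are [2, 3, 5, 7]. For each, (1 + 1/p^5) = (p^5 + 1)/p^5. Multiplying these fractions over p ∈ [2, 3, 5, 7] gives 1468981382/1418090625. (In the limit P → ∞ this tends to ζ(5)/ζ(10).)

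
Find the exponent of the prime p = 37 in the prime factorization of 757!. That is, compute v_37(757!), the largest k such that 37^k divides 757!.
v_37(757!) = 20

Legendre's formula: v_p(n!) = Σ_{k ≥ 1} ⌊n / p^k⌋. For p = 37, n = 757, the terms are:
  ⌊757/37^1⌋ = ⌊757/37⌋ = 20
(the next term ⌊757/37^2⌋ = 0, terminating the sum). Summing: v_37(757!) = 20 = 20.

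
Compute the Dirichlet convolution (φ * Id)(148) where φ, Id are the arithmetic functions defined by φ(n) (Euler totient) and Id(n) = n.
(φ * Id)(148) = 584

Divisors of 148: [1, 2, 4, 37, 74, 148]. For each d | 148:
  d = 1: φ(1) · Id(148/1) = 1 · 148 = 148
  d = 2: φ(2) · Id(148/2) = 1 · 74 = 74
  d = 4: φ(4) · Id(148/4) = 2 · 37 = 74
  d = 37: φ(37) · Id(148/37) = 36 · 4 = 144
  d = 74: φ(74) · Id(148/74) = 36 · 2 = 72
  d = 148: φ(148) · Id(148/148) = 72 · 1 = 72
Summing: (φ * Id)(148) = 148 + 74 + 74 + 144 + 72 + 72 = 584.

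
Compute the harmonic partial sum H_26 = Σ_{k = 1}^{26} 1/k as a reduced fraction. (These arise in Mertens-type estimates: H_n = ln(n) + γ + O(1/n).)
H_26 = 34395742267/8923714800

Direct summation: H_26 = 1 + 1/2 + ... + 1/26. The least common denominator is lcm(1, ..., 26) = 26771144400; over this denominator the numerator is 26771144400 + 13385572200 + 8923714800 + 6692786100 + 5354228880 + 4461857400 + 3824449200 + 3346393050 + 2974571600 + 2677114440 + 2433740400 + 2230928700 + 2059318800 + 1912224600 + 1784742960 + 1673196525 + 1574773200 + 1487285800 + 1409007600 + 1338557220 + 1274816400 + 1216870200 + 1163962800 + 1115464350 + 1070845776 + 1029659400 = 103187226801, so H_26 = 103187226801/26771144400; reducing by gcd(103187226801, 26771144400) = 3 gives 34395742267/8923714800 ≈ 3.85442. (The PNT-adjacent estimate ln(26) + γ ≈ 3.83531 matches within O(1/n).)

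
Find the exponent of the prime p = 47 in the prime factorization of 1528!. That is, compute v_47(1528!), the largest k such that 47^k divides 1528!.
v_47(1528!) = 32

Legendre's formula: v_p(n!) = Σ_{k ≥ 1} ⌊n / p^k⌋. For p = 47, n = 1528, the terms are:
  ⌊1528/47^1⌋ = ⌊1528/47⌋ = 32
(the next term ⌊1528/47^2⌋ = 0, terminating the sum). Summing: v_47(1528!) = 32 = 32.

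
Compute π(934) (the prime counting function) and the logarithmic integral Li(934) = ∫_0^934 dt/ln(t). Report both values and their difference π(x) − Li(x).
π(934) = 158;  Li(934) ≈ 168.01;  π(x) − Li(x) ≈ -10.01.

Direct count of primes ≤ 934 gives π(934) = 158. Numerical evaluation of the logarithmic integral gives Li(934) ≈ 168.01. The difference π(x) − Li(x) ≈ -10.01 is typically negative for small/moderate x (Li(x) overestimates), though Littlewood's theorem shows this sign changes infinitely often.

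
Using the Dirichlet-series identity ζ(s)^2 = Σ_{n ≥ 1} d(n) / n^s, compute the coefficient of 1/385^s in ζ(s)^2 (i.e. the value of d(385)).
d(385) = 8

ζ(s)^2 = (Σ 1/m^s)(Σ 1/k^s). The coefficient of 1/n^s in the product is the number of ordered pairs (m, k) with mk = n, which equals d(n). For n = 385, divisors are [1, 5, 7, 11, 35, 55, 77, 385], so d(385) = 8.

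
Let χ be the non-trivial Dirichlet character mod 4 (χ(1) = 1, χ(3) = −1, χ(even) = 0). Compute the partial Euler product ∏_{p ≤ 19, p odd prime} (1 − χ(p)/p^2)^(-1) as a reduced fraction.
∏ = 14933966047/16280616960

The odd primes p ≤ 19 are [3, 5, 7, 11, 13, 17, 19]. For each, χ(p) = 1 if p ≡ 1 mod 4, χ(p) = −1 if p ≡ 3 mod 4. Taking (1 − χ(p)/p^2)^(-1) = p^2/(p^2 − χ(p)): (1 − (-1)/3^2)^(-1) · (1 − (1)/5^2)^(-1) · (1 − (-1)/7^2)^(-1) · (1 − (-1)/11^2)^(-1) · (1 − (1)/13^2)^(-1) · (1 − (1)/17^2)^(-1) · (1 − (-1)/19^2)^(-1) = 14933966047/16280616960.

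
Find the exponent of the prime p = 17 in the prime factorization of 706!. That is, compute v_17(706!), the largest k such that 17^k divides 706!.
v_17(706!) = 43

Legendre's formula: v_p(n!) = Σ_{k ≥ 1} ⌊n / p^k⌋. For p = 17, n = 706, the terms are:
  ⌊706/17^1⌋ = ⌊706/17⌋ = 41
  ⌊706/17^2⌋ = ⌊706/289⌋ = 2
(the next term ⌊706/17^3⌋ = 0, terminating the sum). Summing: v_17(706!) = 41 + 2 = 43.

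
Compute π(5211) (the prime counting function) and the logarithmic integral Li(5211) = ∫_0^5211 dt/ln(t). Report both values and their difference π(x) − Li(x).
π(5211) = 693;  Li(5211) ≈ 708.99;  π(x) − Li(x) ≈ -15.99.

Direct count of primes ≤ 5211 gives π(5211) = 693. Numerical evaluation of the logarithmic integral gives Li(5211) ≈ 708.99. The difference π(x) − Li(x) ≈ -15.99 is typically negative for small/moderate x (Li(x) overestimates), though Littlewood's theorem shows this sign changes infinitely often.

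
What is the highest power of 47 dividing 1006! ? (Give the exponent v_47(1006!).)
v_47(1006!) = 21

Legendre's formula: v_p(n!) = Σ_{k ≥ 1} ⌊n / p^k⌋. For p = 47, n = 1006, the terms are:
  ⌊1006/47^1⌋ = ⌊1006/47⌋ = 21
(the next term ⌊1006/47^2⌋ = 0, terminating the sum). Summing: v_47(1006!) = 21 = 21.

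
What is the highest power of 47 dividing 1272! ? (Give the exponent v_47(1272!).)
v_47(1272!) = 27

Legendre's formula: v_p(n!) = Σ_{k ≥ 1} ⌊n / p^k⌋. For p = 47, n = 1272, the terms are:
  ⌊1272/47^1⌋ = ⌊1272/47⌋ = 27
(the next term ⌊1272/47^2⌋ = 0, terminating the sum). Summing: v_47(1272!) = 27 = 27.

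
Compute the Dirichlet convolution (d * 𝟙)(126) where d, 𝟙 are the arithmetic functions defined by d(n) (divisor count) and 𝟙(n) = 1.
(d * 𝟙)(126) = 54

Divisors of 126: [1, 2, 3, 6, 7, 9, 14, 18, 21, 42, 63, 126]. For each d | 126:
  d = 1: d(1) · 𝟙(126/1) = 1 · 1 = 1
  d = 2: d(2) · 𝟙(126/2) = 2 · 1 = 2
  d = 3: d(3) · 𝟙(126/3) = 2 · 1 = 2
  d = 6: d(6) · 𝟙(126/6) = 4 · 1 = 4
  d = 7: d(7) · 𝟙(126/7) = 2 · 1 = 2
  d = 9: d(9) · 𝟙(126/9) = 3 · 1 = 3
  d = 14: d(14) · 𝟙(126/14) = 4 · 1 = 4
  d = 18: d(18) · 𝟙(126/18) = 6 · 1 = 6
  d = 21: d(21) · 𝟙(126/21) = 4 · 1 = 4
  d = 42: d(42) · 𝟙(126/42) = 8 · 1 = 8
  d = 63: d(63) · 𝟙(126/63) = 6 · 1 = 6
  d = 126: d(126) · 𝟙(126/126) = 12 · 1 = 12
Summing: (d * 𝟙)(126) = 1 + 2 + 2 + 4 + 2 + 3 + 4 + 6 + 4 + 8 + 6 + 12 = 54.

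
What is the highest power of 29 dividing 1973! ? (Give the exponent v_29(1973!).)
v_29(1973!) = 70

Legendre's formula: v_p(n!) = Σ_{k ≥ 1} ⌊n / p^k⌋. For p = 29, n = 1973, the terms are:
  ⌊1973/29^1⌋ = ⌊1973/29⌋ = 68
  ⌊1973/29^2⌋ = ⌊1973/841⌋ = 2
(the next term ⌊1973/29^3⌋ = 0, terminating the sum). Summing: v_29(1973!) = 68 + 2 = 70.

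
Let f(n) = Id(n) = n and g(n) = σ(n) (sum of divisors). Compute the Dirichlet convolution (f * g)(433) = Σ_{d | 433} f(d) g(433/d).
(Id * σ)(433) = 867

Divisors of 433: [1, 433]. For each d | 433:
  d = 1: Id(1) · σ(433/1) = 1 · 434 = 434
  d = 433: Id(433) · σ(433/433) = 433 · 1 = 433
Summing: (Id * σ)(433) = 434 + 433 = 867.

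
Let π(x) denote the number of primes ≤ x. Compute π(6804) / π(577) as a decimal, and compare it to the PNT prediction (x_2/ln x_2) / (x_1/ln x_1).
π(6804)/π(577) = 876/106 ≈ 8.2642;  PNT prediction ≈ 8.4951.

π(577) = 106 and π(6804) = 876, so π(6804)/π(577) ≈ 8.2642. The PNT-predicted ratio is (6804/ln(6804)) / (577/ln(577)) ≈ 8.4951. The two agree to within a few percent, as expected.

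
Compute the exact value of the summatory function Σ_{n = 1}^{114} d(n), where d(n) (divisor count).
Σ_{n ≤ 114} d(n) = 562

Compute d(n) for each 1 ≤ n ≤ 114: d(1) = 1, d(2) = 2, d(3) = 2, d(4) = 3, d(5) = 2, d(6) = 4, d(7) = 2, d(8) = 4, d(9) = 3, d(10) = 4, d(11) = 2, d(12) = 6, d(13) = 2, d(14) = 4, d(15) = 4, d(16) = 5, d(17) = 2, d(18) = 6, d(19) = 2, d(20) = 6, d(21) = 4, d(22) = 4, d(23) = 2, d(24) = 8, d(25) = 3, d(26) = 4, d(27) = 4, d(28) = 6, d(29) = 2, d(30) = 8, d(31) = 2, d(32) = 6, d(33) = 4, d(34) = 4, d(35) = 4, d(36) = 9, d(37) = 2, d(38) = 4, d(39) = 4, d(40) = 8, d(41) = 2, d(42) = 8, d(43) = 2, d(44) = 6, d(45) = 6, d(46) = 4, d(47) = 2, d(48) = 10, d(49) = 3, d(50) = 6, d(51) = 4, d(52) = 6, d(53) = 2, d(54) = 8, d(55) = 4, d(56) = 8, d(57) = 4, d(58) = 4, d(59) = 2, d(60) = 12, d(61) = 2, d(62) = 4, d(63) = 6, d(64) = 7, d(65) = 4, d(66) = 8, d(67) = 2, d(68) = 6, d(69) = 4, d(70) = 8, d(71) = 2, d(72) = 12, d(73) = 2, d(74) = 4, d(75) = 6, d(76) = 6, d(77) = 4, d(78) = 8, d(79) = 2, d(80) = 10, d(81) = 5, d(82) = 4, d(83) = 2, d(84) = 12, d(85) = 4, d(86) = 4, d(87) = 4, d(88) = 8, d(89) = 2, d(90) = 12, d(91) = 4, d(92) = 6, d(93) = 4, d(94) = 4, d(95) = 4, d(96) = 12, d(97) = 2, d(98) = 6, d(99) = 6, d(100) = 9, d(101) = 2, d(102) = 8, d(103) = 2, d(104) = 8, d(105) = 8, d(106) = 4, d(107) = 2, d(108) = 12, d(109) = 2, d(110) = 8, d(111) = 4, d(112) = 10, d(113) = 2, d(114) = 8. Summing all 114 values: 562. (Dirichlet's divisor formula: Σ_{n ≤ x} d(n) = x ln(x) + (2γ − 1) x + O(√x). For x = 114, the asymptotic estimate is ≈ 557.53.)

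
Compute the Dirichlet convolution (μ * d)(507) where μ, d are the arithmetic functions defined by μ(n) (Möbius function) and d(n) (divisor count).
(μ * d)(507) = 1

Divisors of 507: [1, 3, 13, 39, 169, 507]. For each d | 507:
  d = 1: μ(1) · d(507/1) = 1 · 6 = 6
  d = 3: μ(3) · d(507/3) = -1 · 3 = -3
  d = 13: μ(13) · d(507/13) = -1 · 4 = -4
  d = 39: μ(39) · d(507/39) = 1 · 2 = 2
  d = 169: μ(169) · d(507/169) = 0 · 2 = 0
  d = 507: μ(507) · d(507/507) = 0 · 1 = 0
Summing: (μ * d)(507) = 6 + -3 + -4 + 2 + 0 + 0 = 1.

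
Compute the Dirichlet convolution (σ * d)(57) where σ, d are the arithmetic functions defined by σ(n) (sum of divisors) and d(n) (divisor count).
(σ * d)(57) = 132

Divisors of 57: [1, 3, 19, 57]. For each d | 57:
  d = 1: σ(1) · d(57/1) = 1 · 4 = 4
  d = 3: σ(3) · d(57/3) = 4 · 2 = 8
  d = 19: σ(19) · d(57/19) = 20 · 2 = 40
  d = 57: σ(57) · d(57/57) = 80 · 1 = 80
Summing: (σ * d)(57) = 4 + 8 + 40 + 80 = 132.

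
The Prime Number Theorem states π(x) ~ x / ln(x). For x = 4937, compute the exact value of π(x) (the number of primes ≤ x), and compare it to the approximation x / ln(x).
π(4937) = 660;  x/ln(x) ≈ 580.52;  relative error ≈ 12.04%.

Directly count primes up to 4937: π(4937) = 660. The PNT approximation gives 4937/ln(4937) ≈ 4937/8.50451 ≈ 580.52. Relative error (π(x) − x/ln(x)) / π(x) ≈ 12.04%; the approximation is known to undercount slightly (Li(x) is a better estimate).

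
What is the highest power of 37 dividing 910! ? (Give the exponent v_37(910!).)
v_37(910!) = 24

Legendre's formula: v_p(n!) = Σ_{k ≥ 1} ⌊n / p^k⌋. For p = 37, n = 910, the terms are:
  ⌊910/37^1⌋ = ⌊910/37⌋ = 24
(the next term ⌊910/37^2⌋ = 0, terminating the sum). Summing: v_37(910!) = 24 = 24.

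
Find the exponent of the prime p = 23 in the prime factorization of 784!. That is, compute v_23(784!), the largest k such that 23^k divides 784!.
v_23(784!) = 35

Legendre's formula: v_p(n!) = Σ_{k ≥ 1} ⌊n / p^k⌋. For p = 23, n = 784, the terms are:
  ⌊784/23^1⌋ = ⌊784/23⌋ = 34
  ⌊784/23^2⌋ = ⌊784/529⌋ = 1
(the next term ⌊784/23^3⌋ = 0, terminating the sum). Summing: v_23(784!) = 34 + 1 = 35.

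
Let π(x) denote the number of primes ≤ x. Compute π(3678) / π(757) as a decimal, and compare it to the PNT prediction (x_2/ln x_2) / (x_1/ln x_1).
π(3678)/π(757) = 514/134 ≈ 3.8358;  PNT prediction ≈ 3.9232.

π(757) = 134 and π(3678) = 514, so π(3678)/π(757) ≈ 3.8358. The PNT-predicted ratio is (3678/ln(3678)) / (757/ln(757)) ≈ 3.9232. The two agree to within a few percent, as expected.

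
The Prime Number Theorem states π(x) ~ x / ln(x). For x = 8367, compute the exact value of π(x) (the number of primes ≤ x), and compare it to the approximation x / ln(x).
π(8367) = 1047;  x/ln(x) ≈ 926.37;  relative error ≈ 11.52%.

Directly count primes up to 8367: π(8367) = 1047. The PNT approximation gives 8367/ln(8367) ≈ 8367/9.03205 ≈ 926.37. Relative error (π(x) − x/ln(x)) / π(x) ≈ 11.52%; the approximation is known to undercount slightly (Li(x) is a better estimate).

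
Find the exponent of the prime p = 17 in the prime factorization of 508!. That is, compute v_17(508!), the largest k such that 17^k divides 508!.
v_17(508!) = 30

Legendre's formula: v_p(n!) = Σ_{k ≥ 1} ⌊n / p^k⌋. For p = 17, n = 508, the terms are:
  ⌊508/17^1⌋ = ⌊508/17⌋ = 29
  ⌊508/17^2⌋ = ⌊508/289⌋ = 1
(the next term ⌊508/17^3⌋ = 0, terminating the sum). Summing: v_17(508!) = 29 + 1 = 30.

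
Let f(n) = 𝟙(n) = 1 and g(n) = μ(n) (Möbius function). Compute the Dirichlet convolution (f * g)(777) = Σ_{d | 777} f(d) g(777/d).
(𝟙 * μ)(777) = 0

Divisors of 777: [1, 3, 7, 21, 37, 111, 259, 777]. For each d | 777:
  d = 1: 𝟙(1) · μ(777/1) = 1 · -1 = -1
  d = 3: 𝟙(3) · μ(777/3) = 1 · 1 = 1
  d = 7: 𝟙(7) · μ(777/7) = 1 · 1 = 1
  d = 21: 𝟙(21) · μ(777/21) = 1 · -1 = -1
  d = 37: 𝟙(37) · μ(777/37) = 1 · 1 = 1
  d = 111: 𝟙(111) · μ(777/111) = 1 · -1 = -1
  d = 259: 𝟙(259) · μ(777/259) = 1 · -1 = -1
  d = 777: 𝟙(777) · μ(777/777) = 1 · 1 = 1
Summing: (𝟙 * μ)(777) = -1 + 1 + 1 + -1 + 1 + -1 + -1 + 1 = 0.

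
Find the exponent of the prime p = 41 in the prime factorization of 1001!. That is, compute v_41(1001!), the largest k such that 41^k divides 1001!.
v_41(1001!) = 24

Legendre's formula: v_p(n!) = Σ_{k ≥ 1} ⌊n / p^k⌋. For p = 41, n = 1001, the terms are:
  ⌊1001/41^1⌋ = ⌊1001/41⌋ = 24
(the next term ⌊1001/41^2⌋ = 0, terminating the sum). Summing: v_41(1001!) = 24 = 24.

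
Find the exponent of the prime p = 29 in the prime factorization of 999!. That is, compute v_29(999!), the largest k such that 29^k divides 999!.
v_29(999!) = 35

Legendre's formula: v_p(n!) = Σ_{k ≥ 1} ⌊n / p^k⌋. For p = 29, n = 999, the terms are:
  ⌊999/29^1⌋ = ⌊999/29⌋ = 34
  ⌊999/29^2⌋ = ⌊999/841⌋ = 1
(the next term ⌊999/29^3⌋ = 0, terminating the sum). Summing: v_29(999!) = 34 + 1 = 35.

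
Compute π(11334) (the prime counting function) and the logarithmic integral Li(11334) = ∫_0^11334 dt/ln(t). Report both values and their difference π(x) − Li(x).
π(11334) = 1370;  Li(11334) ≈ 1389.98;  π(x) − Li(x) ≈ -19.98.

Direct count of primes ≤ 11334 gives π(11334) = 1370. Numerical evaluation of the logarithmic integral gives Li(11334) ≈ 1389.98. The difference π(x) − Li(x) ≈ -19.98 is typically negative for small/moderate x (Li(x) overestimates), though Littlewood's theorem shows this sign changes infinitely often.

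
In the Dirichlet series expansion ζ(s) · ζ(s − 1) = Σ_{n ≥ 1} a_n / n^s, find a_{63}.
σ(63) = 104

In the product (Σ m^0/m^s)(Σ k / k^s) = Σ (Σ_{d | n} d) / n^s, the coefficient of 1/n^s is σ(n) = Σ_{d | n} d. For n = 63, divisors are [1, 3, 7, 9, 21, 63]; summing: σ(63) = 104.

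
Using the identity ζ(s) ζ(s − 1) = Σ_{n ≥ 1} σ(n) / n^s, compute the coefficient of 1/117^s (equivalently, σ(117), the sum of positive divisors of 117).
σ(117) = 182

In the product (Σ m^0/m^s)(Σ k / k^s) = Σ (Σ_{d | n} d) / n^s, the coefficient of 1/n^s is σ(n) = Σ_{d | n} d. For n = 117, divisors are [1, 3, 9, 13, 39, 117]; summing: σ(117) = 182.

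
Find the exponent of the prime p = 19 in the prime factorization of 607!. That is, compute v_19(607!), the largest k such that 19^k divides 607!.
v_19(607!) = 32

Legendre's formula: v_p(n!) = Σ_{k ≥ 1} ⌊n / p^k⌋. For p = 19, n = 607, the terms are:
  ⌊607/19^1⌋ = ⌊607/19⌋ = 31
  ⌊607/19^2⌋ = ⌊607/361⌋ = 1
(the next term ⌊607/19^3⌋ = 0, terminating the sum). Summing: v_19(607!) = 31 + 1 = 32.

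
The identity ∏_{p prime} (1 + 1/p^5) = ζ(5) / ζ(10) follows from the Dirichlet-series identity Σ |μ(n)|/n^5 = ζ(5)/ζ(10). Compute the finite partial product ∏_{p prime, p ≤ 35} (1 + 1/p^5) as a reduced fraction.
∏ = 63844361159480726970812326794206836752384/61631932954678205462623400894081119262815

The primes p ≤ 35 are [2, 3, 5, 7, 11, 13, 17, 19, 23, 29, 31]. For each, (1 + 1/p^5) = (p^5 + 1)/p^5. Multiplying these fractions over p ∈ [2, 3, 5, 7, 11, 13, 17, 19, 23, 29, 31] gives 63844361159480726970812326794206836752384/61631932954678205462623400894081119262815. (In the limit P → ∞ this tends to ζ(5)/ζ(10).)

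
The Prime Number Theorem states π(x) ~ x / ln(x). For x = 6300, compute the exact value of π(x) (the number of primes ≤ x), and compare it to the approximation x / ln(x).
π(6300) = 819;  x/ln(x) ≈ 720.14;  relative error ≈ 12.07%.

Directly count primes up to 6300: π(6300) = 819. The PNT approximation gives 6300/ln(6300) ≈ 6300/8.74830 ≈ 720.14. Relative error (π(x) − x/ln(x)) / π(x) ≈ 12.07%; the approximation is known to undercount slightly (Li(x) is a better estimate).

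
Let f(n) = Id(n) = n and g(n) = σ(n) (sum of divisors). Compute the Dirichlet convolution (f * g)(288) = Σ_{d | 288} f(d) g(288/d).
(Id * σ)(288) = 10914

Divisors of 288: [1, 2, 3, 4, 6, 8, 9, 12, 16, 18, 24, 32, 36, 48, 72, 96, 144, 288]. For each d | 288:
  d = 1: Id(1) · σ(288/1) = 1 · 819 = 819
  d = 2: Id(2) · σ(288/2) = 2 · 403 = 806
  d = 3: Id(3) · σ(288/3) = 3 · 252 = 756
  d = 4: Id(4) · σ(288/4) = 4 · 195 = 780
  d = 6: Id(6) · σ(288/6) = 6 · 124 = 744
  d = 8: Id(8) · σ(288/8) = 8 · 91 = 728
  d = 9: Id(9) · σ(288/9) = 9 · 63 = 567
  d = 12: Id(12) · σ(288/12) = 12 · 60 = 720
  d = 16: Id(16) · σ(288/16) = 16 · 39 = 624
  d = 18: Id(18) · σ(288/18) = 18 · 31 = 558
  d = 24: Id(24) · σ(288/24) = 24 · 28 = 672
  d = 32: Id(32) · σ(288/32) = 32 · 13 = 416
  d = 36: Id(36) · σ(288/36) = 36 · 15 = 540
  d = 48: Id(48) · σ(288/48) = 48 · 12 = 576
  d = 72: Id(72) · σ(288/72) = 72 · 7 = 504
  d = 96: Id(96) · σ(288/96) = 96 · 4 = 384
  d = 144: Id(144) · σ(288/144) = 144 · 3 = 432
  d = 288: Id(288) · σ(288/288) = 288 · 1 = 288
Summing: (Id * σ)(288) = 819 + 806 + 756 + 780 + 744 + 728 + 567 + 720 + 624 + 558 + 672 + 416 + 540 + 576 + 504 + 384 + 432 + 288 = 10914.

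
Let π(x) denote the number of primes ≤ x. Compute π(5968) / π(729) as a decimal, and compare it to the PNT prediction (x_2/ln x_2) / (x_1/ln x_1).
π(5968)/π(729) = 781/129 ≈ 6.0543;  PNT prediction ≈ 6.2068.

π(729) = 129 and π(5968) = 781, so π(5968)/π(729) ≈ 6.0543. The PNT-predicted ratio is (5968/ln(5968)) / (729/ln(729)) ≈ 6.2068. The two agree to within a few percent, as expected.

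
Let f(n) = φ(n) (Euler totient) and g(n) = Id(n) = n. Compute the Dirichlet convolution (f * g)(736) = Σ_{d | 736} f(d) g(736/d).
(φ * Id)(736) = 5040

Divisors of 736: [1, 2, 4, 8, 16, 23, 32, 46, 92, 184, 368, 736]. For each d | 736:
  d = 1: φ(1) · Id(736/1) = 1 · 736 = 736
  d = 2: φ(2) · Id(736/2) = 1 · 368 = 368
  d = 4: φ(4) · Id(736/4) = 2 · 184 = 368
  d = 8: φ(8) · Id(736/8) = 4 · 92 = 368
  d = 16: φ(16) · Id(736/16) = 8 · 46 = 368
  d = 23: φ(23) · Id(736/23) = 22 · 32 = 704
  d = 32: φ(32) · Id(736/32) = 16 · 23 = 368
  d = 46: φ(46) · Id(736/46) = 22 · 16 = 352
  d = 92: φ(92) · Id(736/92) = 44 · 8 = 352
  d = 184: φ(184) · Id(736/184) = 88 · 4 = 352
  d = 368: φ(368) · Id(736/368) = 176 · 2 = 352
  d = 736: φ(736) · Id(736/736) = 352 · 1 = 352
Summing: (φ * Id)(736) = 736 + 368 + 368 + 368 + 368 + 704 + 368 + 352 + 352 + 352 + 352 + 352 = 5040.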